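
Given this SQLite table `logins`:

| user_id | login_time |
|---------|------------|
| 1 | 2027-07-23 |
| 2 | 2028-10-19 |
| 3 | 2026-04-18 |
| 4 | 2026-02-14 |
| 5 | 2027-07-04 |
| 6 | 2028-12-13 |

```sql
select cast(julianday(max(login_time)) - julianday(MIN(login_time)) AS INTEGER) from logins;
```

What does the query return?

MIN = 2026-02-14, MAX = 2028-12-13.
14 days remain in February 2026 after the 14th (28 − 14).
Full months from March 2026 through November 2028 contribute their day counts.
Then 13 days into December 2028.
Total: 14 + 31 + 30 + 31 + 30 + 31 + 31 + 30 + 31 + 30 + 31 + 31 + 28 + 31 + 30 + 31 + 30 + 31 + 31 + 30 + 31 + 30 + 31 + 31 + 29 + 31 + 30 + 31 + 30 + 31 + 31 + 30 + 31 + 30 + 13 = 1033.

1033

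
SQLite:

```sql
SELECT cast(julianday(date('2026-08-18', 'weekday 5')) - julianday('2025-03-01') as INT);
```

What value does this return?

538

`weekday 5` advances to the next Friday; 2026-08-18 is a Tuesday, so it moves forward to 2026-08-21.
30 days remain in March 2025 after the 1st (31 − 1).
Full months from April 2025 through July 2026 contribute their day counts.
Then 21 days into August 2026.
Total: 30 + 30 + 31 + 30 + 31 + 31 + 30 + 31 + 30 + 31 + 31 + 28 + 31 + 30 + 31 + 30 + 31 + 21 = 538.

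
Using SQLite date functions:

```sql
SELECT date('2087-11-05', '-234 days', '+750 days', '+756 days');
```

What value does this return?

Applying '-234 days' to 2087-11-05: counting 234 days back gives 2087-03-16.
Applying '+750 days' to 2087-03-16: counting 750 days forward gives 2089-04-04.
Applying '+756 days' to 2089-04-04: counting 756 days forward gives 2091-04-30.

2091-04-30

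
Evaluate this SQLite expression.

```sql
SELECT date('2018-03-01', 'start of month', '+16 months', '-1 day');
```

`start of month` rewinds 2018-03-01 to 2018-03-01.
Adding +16 months to 2018-03-01 gives 2019-07-01.
Going back 1 day from 2019-07-01 reaches 2019-06-30 (last day of June, 30 days).

2019-06-30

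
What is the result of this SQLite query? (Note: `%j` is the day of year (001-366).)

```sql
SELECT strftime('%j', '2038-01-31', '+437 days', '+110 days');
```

213

First apply '+437 days', '+110 days': 2038-01-31 → 2039-08-01.
Day-of-year for 2039-08-01: days since 2039-01-01 inclusive = 213, zero-padded to 213.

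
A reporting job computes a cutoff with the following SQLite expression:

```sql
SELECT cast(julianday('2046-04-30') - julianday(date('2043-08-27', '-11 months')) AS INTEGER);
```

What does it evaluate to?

Adding -11 months to 2043-08-27 gives 2042-09-27.
3 days remain in September 2042 after the 27th (30 − 27).
Full months from October 2042 through March 2046 contribute their day counts.
Then 30 days into April 2046.
Total: 3 + 31 + 30 + 31 + 31 + 28 + 31 + 30 + 31 + 30 + 31 + 31 + 30 + 31 + 30 + 31 + 31 + 29 + 31 + 30 + 31 + 30 + 31 + 31 + 30 + 31 + 30 + 31 + 31 + 28 + 31 + 30 + 31 + 30 + 31 + 31 + 30 + 31 + 30 + 31 + 31 + 28 + 31 + 30 = 1311.

1311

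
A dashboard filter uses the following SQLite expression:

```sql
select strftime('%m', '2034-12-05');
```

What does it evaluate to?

12

`%m` extracts the 2-digit month (01-12): 12.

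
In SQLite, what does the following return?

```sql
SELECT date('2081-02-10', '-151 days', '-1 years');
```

2079-09-12

Applying '-151 days' to 2081-02-10: counting 151 days back gives 2080-09-12.
Adding -1 year to 2080-09-12 gives 2079-09-12.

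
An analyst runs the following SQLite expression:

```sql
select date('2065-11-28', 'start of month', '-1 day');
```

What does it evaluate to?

`start of month` rewinds 2065-11-28 to 2065-11-01.
Going back 1 day from 2065-11-01 reaches 2065-10-31 (last day of October, 31 days).

2065-10-31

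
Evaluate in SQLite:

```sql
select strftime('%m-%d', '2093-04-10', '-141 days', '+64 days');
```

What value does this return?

First apply '-141 days', '+64 days': 2093-04-10 → 2093-01-23.
`%m-%d` extracts the month-day: 01-23.

01-23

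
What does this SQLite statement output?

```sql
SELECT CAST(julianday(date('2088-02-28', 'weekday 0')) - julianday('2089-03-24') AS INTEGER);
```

`weekday 0` advances to the next Sunday; 2088-02-28 is a Saturday, so it moves forward to 2088-02-29.
0 days remain in February 2088 after the 29th (29 − 29).
Full months from March 2088 through February 2089 contribute their day counts.
Then 24 days into March 2089.
Total: 0 + 31 + 30 + 31 + 30 + 31 + 31 + 30 + 31 + 30 + 31 + 31 + 28 + 24 = 389.
The subtraction is earlier − later, so the result is −389 → -389.

-389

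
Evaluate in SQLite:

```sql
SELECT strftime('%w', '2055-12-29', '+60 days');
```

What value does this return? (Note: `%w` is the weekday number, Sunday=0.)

First apply '+60 days': 2055-12-29 → 2056-02-27.
2056-02-27 is a Sunday; with Sunday=0 that is 0.

0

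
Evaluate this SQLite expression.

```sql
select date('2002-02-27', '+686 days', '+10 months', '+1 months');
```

Applying '+686 days' to 2002-02-27: counting 686 days forward gives 2004-01-14.
Adding +10 months to 2004-01-14 gives 2004-11-14.
Adding +1 month to 2004-11-14 gives 2004-12-14.

2004-12-14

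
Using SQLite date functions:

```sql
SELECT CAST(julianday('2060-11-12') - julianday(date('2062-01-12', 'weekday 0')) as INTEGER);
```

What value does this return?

`weekday 0` advances to the next Sunday; 2062-01-12 is a Thursday, so it moves forward to 2062-01-15.
18 days remain in November 2060 after the 12th (30 − 12).
Full months from December 2060 through December 2061 contribute their day counts.
Then 15 days into January 2062.
Total: 18 + 31 + 31 + 28 + 31 + 30 + 31 + 30 + 31 + 31 + 30 + 31 + 30 + 31 + 15 = 429.
The subtraction is earlier − later, so the result is −429 → -429.

-429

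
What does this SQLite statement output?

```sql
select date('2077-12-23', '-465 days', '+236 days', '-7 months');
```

Applying '-465 days' to 2077-12-23: counting 465 days back gives 2076-09-14.
Applying '+236 days' to 2076-09-14: counting 236 days forward gives 2077-05-08.
Adding -7 months to 2077-05-08 gives 2076-10-08.

2076-10-08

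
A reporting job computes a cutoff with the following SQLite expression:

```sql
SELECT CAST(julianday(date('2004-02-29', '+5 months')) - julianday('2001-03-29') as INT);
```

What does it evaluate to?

Adding +5 months to 2004-02-29 gives 2004-07-29.
2 days remain in March 2001 after the 29th (31 − 29).
Full months from April 2001 through June 2004 contribute their day counts.
Then 29 days into July 2004.
Total: 2 + 30 + 31 + 30 + 31 + 31 + 30 + 31 + 30 + 31 + 31 + 28 + 31 + 30 + 31 + 30 + 31 + 31 + 30 + 31 + 30 + 31 + 31 + 28 + 31 + 30 + 31 + 30 + 31 + 31 + 30 + 31 + 30 + 31 + 31 + 29 + 31 + 30 + 31 + 30 + 29 = 1218.

1218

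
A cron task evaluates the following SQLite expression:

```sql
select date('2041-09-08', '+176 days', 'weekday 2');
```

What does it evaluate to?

2042-03-04

Applying '+176 days' to 2041-09-08: counting 176 days forward gives 2042-03-03.
`weekday 2` advances to the next Tuesday; 2042-03-03 is a Monday, so it moves forward to 2042-03-04.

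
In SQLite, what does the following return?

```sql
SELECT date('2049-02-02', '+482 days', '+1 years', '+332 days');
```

Applying '+482 days' to 2049-02-02: counting 482 days forward gives 2050-05-30.
Adding +1 year to 2050-05-30 gives 2051-05-30.
Applying '+332 days' to 2051-05-30: counting 332 days forward gives 2052-04-26.

2052-04-26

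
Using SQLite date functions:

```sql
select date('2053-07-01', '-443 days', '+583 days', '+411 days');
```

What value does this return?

Applying '-443 days' to 2053-07-01: counting 443 days back gives 2052-04-14.
Applying '+583 days' to 2052-04-14: counting 583 days forward gives 2053-11-18.
Applying '+411 days' to 2053-11-18: counting 411 days forward gives 2055-01-03.

2055-01-03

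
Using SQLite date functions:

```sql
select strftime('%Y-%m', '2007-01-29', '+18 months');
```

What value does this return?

First apply '+18 months': 2007-01-29 → 2008-07-29.
`%Y-%m` extracts the year-month: 2008-07.

2008-07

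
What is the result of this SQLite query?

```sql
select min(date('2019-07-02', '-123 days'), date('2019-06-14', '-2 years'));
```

2017-06-14

date('2019-07-02', '-123 days') → 2019-03-01.
date('2019-06-14', '-2 years') → 2017-06-14.
Earlier of the two is 2017-06-14.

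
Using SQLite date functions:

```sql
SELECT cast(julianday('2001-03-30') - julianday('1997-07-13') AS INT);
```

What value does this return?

18 days remain in July 1997 after the 13th (31 − 13).
Full months from August 1997 through February 2001 contribute their day counts.
Then 30 days into March 2001.
Total: 18 + 31 + 30 + 31 + 30 + 31 + 31 + 28 + 31 + 30 + 31 + 30 + 31 + 31 + 30 + 31 + 30 + 31 + 31 + 28 + 31 + 30 + 31 + 30 + 31 + 31 + 30 + 31 + 30 + 31 + 31 + 29 + 31 + 30 + 31 + 30 + 31 + 31 + 30 + 31 + 30 + 31 + 31 + 28 + 30 = 1356.

1356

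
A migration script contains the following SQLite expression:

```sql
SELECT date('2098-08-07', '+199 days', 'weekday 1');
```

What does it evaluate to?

2099-02-23

Applying '+199 days' to 2098-08-07: counting 199 days forward gives 2099-02-22.
`weekday 1` advances to the next Monday; 2099-02-22 is a Sunday, so it moves forward to 2099-02-23.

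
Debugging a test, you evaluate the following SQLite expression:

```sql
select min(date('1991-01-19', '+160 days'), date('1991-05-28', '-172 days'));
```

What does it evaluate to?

1990-12-07

date('1991-01-19', '+160 days') → 1991-06-28.
date('1991-05-28', '-172 days') → 1990-12-07.
Earlier of the two is 1990-12-07.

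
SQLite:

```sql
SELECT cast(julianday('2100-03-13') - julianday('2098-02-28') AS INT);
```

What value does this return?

743

0 days remain in February 2098 after the 28th (28 − 28).
Full months from March 2098 through February 2100 contribute their day counts.
Then 13 days into March 2100.
Total: 0 + 31 + 30 + 31 + 30 + 31 + 31 + 30 + 31 + 30 + 31 + 31 + 28 + 31 + 30 + 31 + 30 + 31 + 31 + 30 + 31 + 30 + 31 + 31 + 28 + 13 = 743.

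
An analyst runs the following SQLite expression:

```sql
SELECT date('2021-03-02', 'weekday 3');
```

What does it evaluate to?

`weekday 3` advances to the next Wednesday; 2021-03-02 is a Tuesday, so it moves forward to 2021-03-03.

2021-03-03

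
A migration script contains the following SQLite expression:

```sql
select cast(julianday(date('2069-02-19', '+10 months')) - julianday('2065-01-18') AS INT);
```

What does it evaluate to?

Adding +10 months to 2069-02-19 gives 2069-12-19.
13 days remain in January 2065 after the 18th (31 − 18).
Full months from February 2065 through November 2069 contribute their day counts.
Then 19 days into December 2069.
Total: 13 + 28 + 31 + 30 + 31 + 30 + 31 + 31 + 30 + 31 + 30 + 31 + 31 + 28 + 31 + 30 + 31 + 30 + 31 + 31 + 30 + 31 + 30 + 31 + 31 + 28 + 31 + 30 + 31 + 30 + 31 + 31 + 30 + 31 + 30 + 31 + 31 + 29 + 31 + 30 + 31 + 30 + 31 + 31 + 30 + 31 + 30 + 31 + 31 + 28 + 31 + 30 + 31 + 30 + 31 + 31 + 30 + 31 + 30 + 19 = 1796.

1796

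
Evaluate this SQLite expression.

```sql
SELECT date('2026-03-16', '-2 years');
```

Adding -2 years to 2026-03-16 gives 2024-03-16.

2024-03-16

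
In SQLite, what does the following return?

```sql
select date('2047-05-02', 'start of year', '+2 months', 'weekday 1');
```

`start of year` rewinds 2047-05-02 to 2047-01-01.
Adding +2 months to 2047-01-01 gives 2047-03-01.
`weekday 1` advances to the next Monday; 2047-03-01 is a Friday, so it moves forward to 2047-03-04.

2047-03-04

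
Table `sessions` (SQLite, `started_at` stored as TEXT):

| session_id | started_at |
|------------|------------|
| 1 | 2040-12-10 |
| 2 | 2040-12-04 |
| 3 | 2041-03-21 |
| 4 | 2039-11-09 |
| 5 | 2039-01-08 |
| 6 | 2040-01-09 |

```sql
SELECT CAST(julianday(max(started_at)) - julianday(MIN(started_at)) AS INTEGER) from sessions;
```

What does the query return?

MIN = 2039-01-08, MAX = 2041-03-21.
23 days remain in January 2039 after the 8th (31 − 8).
Full months from February 2039 through February 2041 contribute their day counts.
Then 21 days into March 2041.
Total: 23 + 28 + 31 + 30 + 31 + 30 + 31 + 31 + 30 + 31 + 30 + 31 + 31 + 29 + 31 + 30 + 31 + 30 + 31 + 31 + 30 + 31 + 30 + 31 + 31 + 28 + 21 = 803.

803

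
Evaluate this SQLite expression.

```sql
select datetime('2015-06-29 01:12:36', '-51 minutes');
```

-51 minutes from 2015-06-29 01:12:36 is 2015-06-29 00:21:36.

2015-06-29 00:21:36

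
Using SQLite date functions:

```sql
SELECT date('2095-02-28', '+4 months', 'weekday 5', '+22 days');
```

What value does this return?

2095-07-23

Adding +4 months to 2095-02-28 gives 2095-06-28.
`weekday 5` advances to the next Friday; 2095-06-28 is a Tuesday, so it moves forward to 2095-07-01.
Advancing 22 more days within July lands on 2095-07-23.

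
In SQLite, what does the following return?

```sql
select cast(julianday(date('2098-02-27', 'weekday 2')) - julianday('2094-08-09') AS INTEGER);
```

`weekday 2` advances to the next Tuesday; 2098-02-27 is a Thursday, so it moves forward to 2098-03-04.
22 days remain in August 2094 after the 9th (31 − 9).
Full months from September 2094 through February 2098 contribute their day counts.
Then 4 days into March 2098.
Total: 22 + 30 + 31 + 30 + 31 + 31 + 28 + 31 + 30 + 31 + 30 + 31 + 31 + 30 + 31 + 30 + 31 + 31 + 29 + 31 + 30 + 31 + 30 + 31 + 31 + 30 + 31 + 30 + 31 + 31 + 28 + 31 + 30 + 31 + 30 + 31 + 31 + 30 + 31 + 30 + 31 + 31 + 28 + 4 = 1303.

1303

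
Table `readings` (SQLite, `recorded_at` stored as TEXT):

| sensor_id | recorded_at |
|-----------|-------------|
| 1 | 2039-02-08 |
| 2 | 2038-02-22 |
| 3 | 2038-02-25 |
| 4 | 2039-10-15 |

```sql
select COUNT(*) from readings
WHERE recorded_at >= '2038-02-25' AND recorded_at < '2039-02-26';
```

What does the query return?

Rows in [2038-02-25, 2039-02-26): 2039-02-08, 2038-02-25 → 2 rows.

2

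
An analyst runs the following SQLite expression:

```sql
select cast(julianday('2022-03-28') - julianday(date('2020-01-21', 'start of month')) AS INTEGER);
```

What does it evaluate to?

`start of month` rewinds 2020-01-21 to 2020-01-01.
30 days remain in January 2020 after the 1st (31 − 1).
Full months from February 2020 through February 2022 contribute their day counts.
Then 28 days into March 2022.
Total: 30 + 29 + 31 + 30 + 31 + 30 + 31 + 31 + 30 + 31 + 30 + 31 + 31 + 28 + 31 + 30 + 31 + 30 + 31 + 31 + 30 + 31 + 30 + 31 + 31 + 28 + 28 = 817.

817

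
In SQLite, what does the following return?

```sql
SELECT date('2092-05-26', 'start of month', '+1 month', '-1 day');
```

2092-05-31

`start of month` rewinds 2092-05-26 to 2092-05-01.
Adding +1 month to 2092-05-01 gives 2092-06-01.
Going back 1 day from 2092-06-01 reaches 2092-05-31 (last day of May, 31 days).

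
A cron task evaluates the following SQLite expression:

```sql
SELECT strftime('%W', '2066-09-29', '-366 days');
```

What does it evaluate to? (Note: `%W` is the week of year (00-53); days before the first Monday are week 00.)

First apply '-366 days': 2066-09-29 → 2065-09-28.
2065-09-28 is a Monday. SQLite's %W counts Mondays since the year started; the result is 39.

39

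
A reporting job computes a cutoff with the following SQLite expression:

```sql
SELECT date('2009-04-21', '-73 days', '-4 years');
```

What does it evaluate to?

Applying '-73 days' to 2009-04-21: counting 73 days back gives 2009-02-07.
Adding -4 years to 2009-02-07 gives 2005-02-07.

2005-02-07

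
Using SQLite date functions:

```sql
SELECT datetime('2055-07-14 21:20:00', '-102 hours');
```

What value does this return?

2055-07-10 15:20:00

-102 hours from 2055-07-14 21:20:00 is 2055-07-10 15:20:00 (crosses midnight).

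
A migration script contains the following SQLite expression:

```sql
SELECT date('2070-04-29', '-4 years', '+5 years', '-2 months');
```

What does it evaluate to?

Adding -4 years to 2070-04-29 gives 2066-04-29.
Adding +5 years to 2066-04-29 gives 2071-04-29.
Adding -2 months to 2071-04-29 targets 2071-02-29. February 2071 has only 28 days, so SQLite normalizes the 1-day overflow forward to 2071-03-01.

2071-03-01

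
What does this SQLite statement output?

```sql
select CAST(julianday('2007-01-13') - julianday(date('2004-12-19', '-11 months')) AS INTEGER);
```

1090

Adding -11 months to 2004-12-19 gives 2004-01-19.
12 days remain in January 2004 after the 19th (31 − 19).
Full months from February 2004 through December 2006 contribute their day counts.
Then 13 days into January 2007.
Total: 12 + 29 + 31 + 30 + 31 + 30 + 31 + 31 + 30 + 31 + 30 + 31 + 31 + 28 + 31 + 30 + 31 + 30 + 31 + 31 + 30 + 31 + 30 + 31 + 31 + 28 + 31 + 30 + 31 + 30 + 31 + 31 + 30 + 31 + 30 + 31 + 13 = 1090.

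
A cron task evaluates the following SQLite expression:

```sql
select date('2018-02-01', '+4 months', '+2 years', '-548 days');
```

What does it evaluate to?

2018-12-01

Adding +4 months to 2018-02-01 gives 2018-06-01.
Adding +2 years to 2018-06-01 gives 2020-06-01.
Applying '-548 days' to 2020-06-01: counting 548 days back gives 2018-12-01.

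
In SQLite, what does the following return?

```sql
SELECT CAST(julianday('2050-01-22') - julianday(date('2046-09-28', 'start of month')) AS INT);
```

1239

`start of month` rewinds 2046-09-28 to 2046-09-01.
29 days remain in September 2046 after the 1st (30 − 1).
Full months from October 2046 through December 2049 contribute their day counts.
Then 22 days into January 2050.
Total: 29 + 31 + 30 + 31 + 31 + 28 + 31 + 30 + 31 + 30 + 31 + 31 + 30 + 31 + 30 + 31 + 31 + 29 + 31 + 30 + 31 + 30 + 31 + 31 + 30 + 31 + 30 + 31 + 31 + 28 + 31 + 30 + 31 + 30 + 31 + 31 + 30 + 31 + 30 + 31 + 22 = 1239.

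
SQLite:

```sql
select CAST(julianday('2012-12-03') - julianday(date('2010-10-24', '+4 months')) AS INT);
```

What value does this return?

Adding +4 months to 2010-10-24 gives 2011-02-24.
4 days remain in February 2011 after the 24th (28 − 24).
Full months from March 2011 through November 2012 contribute their day counts.
Then 3 days into December 2012.
Total: 4 + 31 + 30 + 31 + 30 + 31 + 31 + 30 + 31 + 30 + 31 + 31 + 29 + 31 + 30 + 31 + 30 + 31 + 31 + 30 + 31 + 30 + 3 = 648.

648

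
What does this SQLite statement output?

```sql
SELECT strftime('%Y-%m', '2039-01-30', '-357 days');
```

2038-02

First apply '-357 days': 2039-01-30 → 2038-02-07.
`%Y-%m` extracts the year-month: 2038-02.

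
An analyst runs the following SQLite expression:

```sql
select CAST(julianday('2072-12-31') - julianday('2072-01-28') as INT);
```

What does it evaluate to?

3 days remain in January 2072 after the 28th (31 − 28).
Full months from February 2072 through November 2072 contribute their day counts.
Then 31 days into December 2072.
Total: 3 + 29 + 31 + 30 + 31 + 30 + 31 + 31 + 30 + 31 + 30 + 31 = 338.

338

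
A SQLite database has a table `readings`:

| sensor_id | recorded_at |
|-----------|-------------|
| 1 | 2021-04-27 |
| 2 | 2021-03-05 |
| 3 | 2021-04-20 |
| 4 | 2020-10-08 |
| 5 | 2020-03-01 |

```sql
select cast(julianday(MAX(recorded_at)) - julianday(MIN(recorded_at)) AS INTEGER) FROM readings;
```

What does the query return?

422

MIN = 2020-03-01, MAX = 2021-04-27.
30 days remain in March 2020 after the 1st (31 − 1).
Full months from April 2020 through March 2021 contribute their day counts.
Then 27 days into April 2021.
Total: 30 + 30 + 31 + 30 + 31 + 31 + 30 + 31 + 30 + 31 + 31 + 28 + 31 + 27 = 422.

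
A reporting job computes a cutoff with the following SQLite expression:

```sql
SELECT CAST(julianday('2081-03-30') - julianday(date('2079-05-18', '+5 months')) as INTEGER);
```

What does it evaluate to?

529

Adding +5 months to 2079-05-18 gives 2079-10-18.
13 days remain in October 2079 after the 18th (31 − 18).
Full months from November 2079 through February 2081 contribute their day counts.
Then 30 days into March 2081.
Total: 13 + 30 + 31 + 31 + 29 + 31 + 30 + 31 + 30 + 31 + 31 + 30 + 31 + 30 + 31 + 31 + 28 + 30 = 529.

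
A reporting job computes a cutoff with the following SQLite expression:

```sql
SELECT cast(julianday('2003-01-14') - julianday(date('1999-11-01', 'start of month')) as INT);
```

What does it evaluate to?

`start of month` rewinds 1999-11-01 to 1999-11-01.
29 days remain in November 1999 after the 1st (30 − 1).
Full months from December 1999 through December 2002 contribute their day counts.
Then 14 days into January 2003.
Total: 29 + 31 + 31 + 29 + 31 + 30 + 31 + 30 + 31 + 31 + 30 + 31 + 30 + 31 + 31 + 28 + 31 + 30 + 31 + 30 + 31 + 31 + 30 + 31 + 30 + 31 + 31 + 28 + 31 + 30 + 31 + 30 + 31 + 31 + 30 + 31 + 30 + 31 + 14 = 1170.

1170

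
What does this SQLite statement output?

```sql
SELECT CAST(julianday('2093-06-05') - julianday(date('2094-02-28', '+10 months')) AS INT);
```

-571

Adding +10 months to 2094-02-28 gives 2094-12-28.
25 days remain in June 2093 after the 5th (30 − 5).
Full months from July 2093 through November 2094 contribute their day counts.
Then 28 days into December 2094.
Total: 25 + 31 + 31 + 30 + 31 + 30 + 31 + 31 + 28 + 31 + 30 + 31 + 30 + 31 + 31 + 30 + 31 + 30 + 28 = 571.
The subtraction is earlier − later, so the result is −571 → -571.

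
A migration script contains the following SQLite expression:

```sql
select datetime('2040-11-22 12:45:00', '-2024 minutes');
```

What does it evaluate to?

2040-11-21 03:01:00

2024 minutes = 33h 44m; -2024 minutes from 2040-11-22 12:45:00 is 2040-11-21 03:01:00 (crosses midnight).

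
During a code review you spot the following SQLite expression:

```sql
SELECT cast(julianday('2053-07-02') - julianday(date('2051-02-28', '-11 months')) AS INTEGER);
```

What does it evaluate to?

1192

Adding -11 months to 2051-02-28 gives 2050-03-28.
3 days remain in March 2050 after the 28th (31 − 28).
Full months from April 2050 through June 2053 contribute their day counts.
Then 2 days into July 2053.
Total: 3 + 30 + 31 + 30 + 31 + 31 + 30 + 31 + 30 + 31 + 31 + 28 + 31 + 30 + 31 + 30 + 31 + 31 + 30 + 31 + 30 + 31 + 31 + 29 + 31 + 30 + 31 + 30 + 31 + 31 + 30 + 31 + 30 + 31 + 31 + 28 + 31 + 30 + 31 + 30 + 2 = 1192.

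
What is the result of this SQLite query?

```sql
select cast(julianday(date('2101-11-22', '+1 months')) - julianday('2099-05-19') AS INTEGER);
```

Adding +1 month to 2101-11-22 gives 2101-12-22.
12 days remain in May 2099 after the 19th (31 − 19).
Full months from June 2099 through November 2101 contribute their day counts.
Then 22 days into December 2101.
Total: 12 + 30 + 31 + 31 + 30 + 31 + 30 + 31 + 31 + 28 + 31 + 30 + 31 + 30 + 31 + 31 + 30 + 31 + 30 + 31 + 31 + 28 + 31 + 30 + 31 + 30 + 31 + 31 + 30 + 31 + 30 + 22 = 947.

947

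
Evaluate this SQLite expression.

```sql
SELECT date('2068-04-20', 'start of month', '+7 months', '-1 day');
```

`start of month` rewinds 2068-04-20 to 2068-04-01.
Adding +7 months to 2068-04-01 gives 2068-11-01.
Going back 1 day from 2068-11-01 reaches 2068-10-31 (last day of October, 31 days).

2068-10-31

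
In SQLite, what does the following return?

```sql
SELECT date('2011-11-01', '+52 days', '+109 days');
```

Applying '+52 days' to 2011-11-01: counting 52 days forward gives 2011-12-23.
Applying '+109 days' to 2011-12-23: counting 109 days forward gives 2012-04-10.

2012-04-10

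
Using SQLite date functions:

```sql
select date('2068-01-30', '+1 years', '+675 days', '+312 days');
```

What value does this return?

2071-10-14

Adding +1 year to 2068-01-30 gives 2069-01-30.
Applying '+675 days' to 2069-01-30: counting 675 days forward gives 2070-12-06.
Applying '+312 days' to 2070-12-06: counting 312 days forward gives 2071-10-14.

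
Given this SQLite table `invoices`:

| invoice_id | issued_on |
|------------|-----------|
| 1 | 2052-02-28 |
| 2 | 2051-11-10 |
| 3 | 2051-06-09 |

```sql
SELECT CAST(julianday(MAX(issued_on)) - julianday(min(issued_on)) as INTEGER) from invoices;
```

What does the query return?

264

MIN = 2051-06-09, MAX = 2052-02-28.
21 days remain in June 2051 after the 9th (30 − 9).
Full months from July 2051 through January 2052 contribute their day counts.
Then 28 days into February 2052.
Total: 21 + 31 + 31 + 30 + 31 + 30 + 31 + 31 + 28 = 264.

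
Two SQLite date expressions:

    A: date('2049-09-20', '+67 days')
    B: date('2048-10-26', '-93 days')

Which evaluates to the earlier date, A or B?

A = 2049-11-26.
B = 2048-07-25.
B is earlier.

B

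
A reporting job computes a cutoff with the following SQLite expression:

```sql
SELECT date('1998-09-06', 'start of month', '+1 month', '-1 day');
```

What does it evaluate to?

`start of month` rewinds 1998-09-06 to 1998-09-01.
Adding +1 month to 1998-09-01 gives 1998-10-01.
Going back 1 day from 1998-10-01 reaches 1998-09-30 (last day of September, 30 days).

1998-09-30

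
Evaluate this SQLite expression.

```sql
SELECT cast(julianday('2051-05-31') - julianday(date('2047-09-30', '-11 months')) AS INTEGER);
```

1674

Adding -11 months to 2047-09-30 gives 2046-10-30.
1 day remains in October 2046 after the 30th (31 − 30).
Full months from November 2046 through April 2051 contribute their day counts.
Then 31 days into May 2051.
Total: 1 + 30 + 31 + 31 + 28 + 31 + 30 + 31 + 30 + 31 + 31 + 30 + 31 + 30 + 31 + 31 + 29 + 31 + 30 + 31 + 30 + 31 + 31 + 30 + 31 + 30 + 31 + 31 + 28 + 31 + 30 + 31 + 30 + 31 + 31 + 30 + 31 + 30 + 31 + 31 + 28 + 31 + 30 + 31 + 30 + 31 + 31 + 30 + 31 + 30 + 31 + 31 + 28 + 31 + 30 + 31 = 1674.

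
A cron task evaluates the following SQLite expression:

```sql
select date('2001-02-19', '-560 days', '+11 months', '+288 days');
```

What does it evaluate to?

2001-04-23

Applying '-560 days' to 2001-02-19: counting 560 days back gives 1999-08-09.
Adding +11 months to 1999-08-09 gives 2000-07-09.
Applying '+288 days' to 2000-07-09: counting 288 days forward gives 2001-04-23.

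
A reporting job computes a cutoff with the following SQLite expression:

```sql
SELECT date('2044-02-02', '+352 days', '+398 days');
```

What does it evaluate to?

Applying '+352 days' to 2044-02-02: counting 352 days forward gives 2045-01-19.
Applying '+398 days' to 2045-01-19: counting 398 days forward gives 2046-02-21.

2046-02-21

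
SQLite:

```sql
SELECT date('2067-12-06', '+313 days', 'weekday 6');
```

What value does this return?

Applying '+313 days' to 2067-12-06: counting 313 days forward gives 2068-10-14.
`weekday 6` advances to the next Saturday; 2068-10-14 is a Sunday, so it moves forward to 2068-10-20.

2068-10-20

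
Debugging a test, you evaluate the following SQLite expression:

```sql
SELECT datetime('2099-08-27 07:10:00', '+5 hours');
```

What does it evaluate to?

+5 hours from 2099-08-27 07:10:00 is 2099-08-27 12:10:00.

2099-08-27 12:10:00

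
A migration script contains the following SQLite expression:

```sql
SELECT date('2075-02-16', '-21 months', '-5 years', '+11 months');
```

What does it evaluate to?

2069-04-16

Adding -21 months to 2075-02-16 gives 2073-05-16.
Adding -5 years to 2073-05-16 gives 2068-05-16.
Adding +11 months to 2068-05-16 gives 2069-04-16.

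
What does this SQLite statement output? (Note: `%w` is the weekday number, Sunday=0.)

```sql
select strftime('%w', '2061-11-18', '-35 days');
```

5

First apply '-35 days': 2061-11-18 → 2061-10-14.
2061-10-14 is a Friday; with Sunday=0 that is 5.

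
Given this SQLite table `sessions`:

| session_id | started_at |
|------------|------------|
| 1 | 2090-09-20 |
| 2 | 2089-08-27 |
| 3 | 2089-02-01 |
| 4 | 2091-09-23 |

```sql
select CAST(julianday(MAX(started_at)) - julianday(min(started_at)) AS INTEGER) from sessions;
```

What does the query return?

964

MIN = 2089-02-01, MAX = 2091-09-23.
27 days remain in February 2089 after the 1st (28 − 1).
Full months from March 2089 through August 2091 contribute their day counts.
Then 23 days into September 2091.
Total: 27 + 31 + 30 + 31 + 30 + 31 + 31 + 30 + 31 + 30 + 31 + 31 + 28 + 31 + 30 + 31 + 30 + 31 + 31 + 30 + 31 + 30 + 31 + 31 + 28 + 31 + 30 + 31 + 30 + 31 + 31 + 23 = 964.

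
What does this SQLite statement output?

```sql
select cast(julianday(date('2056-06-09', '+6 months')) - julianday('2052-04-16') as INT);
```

Adding +6 months to 2056-06-09 gives 2056-12-09.
14 days remain in April 2052 after the 16th (30 − 16).
Full months from May 2052 through November 2056 contribute their day counts.
Then 9 days into December 2056.
Total: 14 + 31 + 30 + 31 + 31 + 30 + 31 + 30 + 31 + 31 + 28 + 31 + 30 + 31 + 30 + 31 + 31 + 30 + 31 + 30 + 31 + 31 + 28 + 31 + 30 + 31 + 30 + 31 + 31 + 30 + 31 + 30 + 31 + 31 + 28 + 31 + 30 + 31 + 30 + 31 + 31 + 30 + 31 + 30 + 31 + 31 + 29 + 31 + 30 + 31 + 30 + 31 + 31 + 30 + 31 + 30 + 9 = 1698.

1698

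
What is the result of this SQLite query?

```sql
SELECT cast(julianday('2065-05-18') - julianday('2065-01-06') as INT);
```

132

25 days remain in January 2065 after the 6th (31 − 6).
February 2065: 28 days.
March 2065: 31 days.
April 2065: 30 days.
Then 18 days into May 2065.
Total: 25 + 28 + 31 + 30 + 18 = 132.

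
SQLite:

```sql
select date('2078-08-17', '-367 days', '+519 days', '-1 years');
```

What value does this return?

Applying '-367 days' to 2078-08-17: counting 367 days back gives 2077-08-15.
Applying '+519 days' to 2077-08-15: counting 519 days forward gives 2079-01-16.
Adding -1 year to 2079-01-16 gives 2078-01-16.

2078-01-16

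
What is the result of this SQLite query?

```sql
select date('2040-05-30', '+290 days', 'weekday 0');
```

Applying '+290 days' to 2040-05-30: counting 290 days forward gives 2041-03-16.
`weekday 0` advances to the next Sunday; 2041-03-16 is a Saturday, so it moves forward to 2041-03-17.

2041-03-17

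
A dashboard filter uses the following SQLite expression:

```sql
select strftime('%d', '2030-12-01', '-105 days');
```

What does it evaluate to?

18

First apply '-105 days': 2030-12-01 → 2030-08-18.
`%d` extracts the 2-digit day of month: 18.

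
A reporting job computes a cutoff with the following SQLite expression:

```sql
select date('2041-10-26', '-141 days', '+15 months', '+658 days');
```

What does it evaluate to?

2044-06-26

Applying '-141 days' to 2041-10-26: counting 141 days back gives 2041-06-07.
Adding +15 months to 2041-06-07 gives 2042-09-07.
Applying '+658 days' to 2042-09-07: counting 658 days forward gives 2044-06-26.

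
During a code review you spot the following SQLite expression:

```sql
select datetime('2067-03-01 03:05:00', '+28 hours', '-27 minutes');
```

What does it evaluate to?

+28 hours from 2067-03-01 03:05:00 is 2067-03-02 07:05:00 (crosses midnight).
-27 minutes from 2067-03-02 07:05:00 is 2067-03-02 06:38:00.

2067-03-02 06:38:00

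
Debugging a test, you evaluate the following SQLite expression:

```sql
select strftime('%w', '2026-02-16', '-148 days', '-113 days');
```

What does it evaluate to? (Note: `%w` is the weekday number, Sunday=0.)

6

First apply '-148 days', '-113 days': 2026-02-16 → 2025-05-31.
2025-05-31 is a Saturday; with Sunday=0 that is 6.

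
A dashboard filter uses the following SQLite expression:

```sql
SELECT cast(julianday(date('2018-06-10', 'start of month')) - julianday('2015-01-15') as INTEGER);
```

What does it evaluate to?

`start of month` rewinds 2018-06-10 to 2018-06-01.
16 days remain in January 2015 after the 15th (31 − 15).
Full months from February 2015 through May 2018 contribute their day counts.
Then 1 day into June 2018.
Total: 16 + 28 + 31 + 30 + 31 + 30 + 31 + 31 + 30 + 31 + 30 + 31 + 31 + 29 + 31 + 30 + 31 + 30 + 31 + 31 + 30 + 31 + 30 + 31 + 31 + 28 + 31 + 30 + 31 + 30 + 31 + 31 + 30 + 31 + 30 + 31 + 31 + 28 + 31 + 30 + 31 + 1 = 1233.

1233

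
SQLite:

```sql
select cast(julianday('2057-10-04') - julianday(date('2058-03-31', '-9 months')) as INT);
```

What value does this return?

Adding -9 months to 2058-03-31 targets 2057-06-31. June 2057 has only 30 days, so SQLite normalizes the 1-day overflow forward to 2057-07-01.
30 days remain in July 2057 after the 1st (31 − 1).
August 2057: 31 days.
September 2057: 30 days.
Then 4 days into October 2057.
Total: 30 + 31 + 30 + 4 = 95.

95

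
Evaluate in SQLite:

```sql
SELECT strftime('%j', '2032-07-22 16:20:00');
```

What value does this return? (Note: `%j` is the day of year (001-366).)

204

Day-of-year for 2032-07-22: days since 2032-01-01 inclusive = 204, zero-padded to 204.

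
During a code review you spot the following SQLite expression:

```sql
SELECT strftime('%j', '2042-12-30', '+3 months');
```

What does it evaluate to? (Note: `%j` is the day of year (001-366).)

089

First apply '+3 months': 2042-12-30 → 2043-03-30.
Day-of-year for 2043-03-30: days since 2043-01-01 inclusive = 89, zero-padded to 089.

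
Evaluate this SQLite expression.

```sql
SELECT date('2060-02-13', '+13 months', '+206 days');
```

Adding +13 months to 2060-02-13 gives 2061-03-13.
Applying '+206 days' to 2061-03-13: counting 206 days forward gives 2061-10-05.

2061-10-05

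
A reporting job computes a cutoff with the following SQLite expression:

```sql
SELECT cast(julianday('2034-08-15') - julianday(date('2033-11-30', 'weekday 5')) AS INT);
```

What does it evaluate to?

`weekday 5` advances to the next Friday; 2033-11-30 is a Wednesday, so it moves forward to 2033-12-02.
29 days remain in December 2033 after the 2nd (31 − 2).
Full months from January 2034 through July 2034 contribute their day counts.
Then 15 days into August 2034.
Total: 29 + 31 + 28 + 31 + 30 + 31 + 30 + 31 + 15 = 256.

256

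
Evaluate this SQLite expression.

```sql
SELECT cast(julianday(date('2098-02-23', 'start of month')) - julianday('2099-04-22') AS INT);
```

`start of month` rewinds 2098-02-23 to 2098-02-01.
27 days remain in February 2098 after the 1st (28 − 1).
Full months from March 2098 through March 2099 contribute their day counts.
Then 22 days into April 2099.
Total: 27 + 31 + 30 + 31 + 30 + 31 + 31 + 30 + 31 + 30 + 31 + 31 + 28 + 31 + 22 = 445.
The subtraction is earlier − later, so the result is −445 → -445.

-445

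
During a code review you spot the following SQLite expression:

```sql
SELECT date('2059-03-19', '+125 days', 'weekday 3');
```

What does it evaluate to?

Applying '+125 days' to 2059-03-19: counting 125 days forward gives 2059-07-22.
`weekday 3` advances to the next Wednesday; 2059-07-22 is a Tuesday, so it moves forward to 2059-07-23.

2059-07-23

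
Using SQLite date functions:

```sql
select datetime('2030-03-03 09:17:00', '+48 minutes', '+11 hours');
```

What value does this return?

2030-03-03 21:05:00

+48 minutes from 2030-03-03 09:17:00 is 2030-03-03 10:05:00.
+11 hours from 2030-03-03 10:05:00 is 2030-03-03 21:05:00.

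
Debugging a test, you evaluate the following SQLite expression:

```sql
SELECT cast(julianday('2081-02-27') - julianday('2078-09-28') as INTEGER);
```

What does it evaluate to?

883

2 days remain in September 2078 after the 28th (30 − 28).
Full months from October 2078 through January 2081 contribute their day counts.
Then 27 days into February 2081.
Total: 2 + 31 + 30 + 31 + 31 + 28 + 31 + 30 + 31 + 30 + 31 + 31 + 30 + 31 + 30 + 31 + 31 + 29 + 31 + 30 + 31 + 30 + 31 + 31 + 30 + 31 + 30 + 31 + 31 + 27 = 883.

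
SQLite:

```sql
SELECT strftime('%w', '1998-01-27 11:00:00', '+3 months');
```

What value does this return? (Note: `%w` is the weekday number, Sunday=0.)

1

First apply '+3 months': 1998-01-27 11:00:00 → 1998-04-27 11:00:00.
1998-04-27 is a Monday; with Sunday=0 that is 1.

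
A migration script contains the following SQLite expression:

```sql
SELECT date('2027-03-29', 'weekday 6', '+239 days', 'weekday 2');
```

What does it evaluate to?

2027-11-30

`weekday 6` advances to the next Saturday; 2027-03-29 is a Monday, so it moves forward to 2027-04-03.
Applying '+239 days' to 2027-04-03: counting 239 days forward gives 2027-11-28.
`weekday 2` advances to the next Tuesday; 2027-11-28 is a Sunday, so it moves forward to 2027-11-30.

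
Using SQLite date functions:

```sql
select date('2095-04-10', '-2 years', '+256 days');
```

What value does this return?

2093-12-22

Adding -2 years to 2095-04-10 gives 2093-04-10.
Applying '+256 days' to 2093-04-10: counting 256 days forward gives 2093-12-22.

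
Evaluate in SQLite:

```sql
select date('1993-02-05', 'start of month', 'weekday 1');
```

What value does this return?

1993-02-01

`start of month` rewinds 1993-02-05 to 1993-02-01.
`weekday 1` advances to the next Monday; 1993-02-01 is already a Monday, so it stays at 1993-02-01.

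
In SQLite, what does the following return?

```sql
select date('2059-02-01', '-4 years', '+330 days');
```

Adding -4 years to 2059-02-01 gives 2055-02-01.
Applying '+330 days' to 2055-02-01: counting 330 days forward gives 2055-12-28.

2055-12-28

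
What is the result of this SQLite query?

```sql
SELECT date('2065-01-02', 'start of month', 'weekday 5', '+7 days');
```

2065-01-09

`start of month` rewinds 2065-01-02 to 2065-01-01.
`weekday 5` advances to the next Friday; 2065-01-01 is a Thursday, so it moves forward to 2065-01-02.
Advancing 7 more days within January lands on 2065-01-09.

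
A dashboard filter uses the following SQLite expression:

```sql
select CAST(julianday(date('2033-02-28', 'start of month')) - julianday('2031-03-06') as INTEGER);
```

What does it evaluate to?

`start of month` rewinds 2033-02-28 to 2033-02-01.
25 days remain in March 2031 after the 6th (31 − 6).
Full months from April 2031 through January 2033 contribute their day counts.
Then 1 day into February 2033.
Total: 25 + 30 + 31 + 30 + 31 + 31 + 30 + 31 + 30 + 31 + 31 + 29 + 31 + 30 + 31 + 30 + 31 + 31 + 30 + 31 + 30 + 31 + 31 + 1 = 698.

698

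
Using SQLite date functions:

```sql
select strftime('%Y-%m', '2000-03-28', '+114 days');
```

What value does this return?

First apply '+114 days': 2000-03-28 → 2000-07-20.
`%Y-%m` extracts the year-month: 2000-07.

2000-07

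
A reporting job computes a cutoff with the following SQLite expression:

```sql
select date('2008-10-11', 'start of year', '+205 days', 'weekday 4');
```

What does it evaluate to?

2008-07-24

`start of year` rewinds 2008-10-11 to 2008-01-01.
Applying '+205 days' to 2008-01-01: counting 205 days forward gives 2008-07-24.
`weekday 4` advances to the next Thursday; 2008-07-24 is already a Thursday, so it stays at 2008-07-24.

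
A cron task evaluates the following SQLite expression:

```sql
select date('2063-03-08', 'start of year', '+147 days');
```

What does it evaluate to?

2063-05-28

`start of year` rewinds 2063-03-08 to 2063-01-01.
Applying '+147 days' to 2063-01-01: counting 147 days forward gives 2063-05-28.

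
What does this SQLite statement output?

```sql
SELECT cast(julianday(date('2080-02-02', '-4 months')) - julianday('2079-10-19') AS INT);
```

-17

Adding -4 months to 2080-02-02 gives 2079-10-02.
Both dates are in October 2079: 19 − 2 = 17.
The subtraction is earlier − later, so the result is −17 → -17.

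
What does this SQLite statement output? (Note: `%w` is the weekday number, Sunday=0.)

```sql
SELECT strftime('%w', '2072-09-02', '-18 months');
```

First apply '-18 months': 2072-09-02 → 2071-03-02.
2071-03-02 is a Monday; with Sunday=0 that is 1.

1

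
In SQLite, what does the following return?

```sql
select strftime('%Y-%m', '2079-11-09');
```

`%Y-%m` extracts the year-month: 2079-11.

2079-11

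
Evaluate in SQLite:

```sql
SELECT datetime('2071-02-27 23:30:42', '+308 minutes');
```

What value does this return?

308 minutes = 5h 8m; +308 minutes from 2071-02-27 23:30:42 is 2071-02-28 04:38:42 (crosses midnight).

2071-02-28 04:38:42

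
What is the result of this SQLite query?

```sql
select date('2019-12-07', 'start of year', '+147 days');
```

2019-05-28

`start of year` rewinds 2019-12-07 to 2019-01-01.
Applying '+147 days' to 2019-01-01: counting 147 days forward gives 2019-05-28.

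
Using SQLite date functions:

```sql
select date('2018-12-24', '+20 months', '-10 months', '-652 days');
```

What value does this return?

2018-01-10

Adding +20 months to 2018-12-24 gives 2020-08-24.
Adding -10 months to 2020-08-24 gives 2019-10-24.
Applying '-652 days' to 2019-10-24: counting 652 days back gives 2018-01-10.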